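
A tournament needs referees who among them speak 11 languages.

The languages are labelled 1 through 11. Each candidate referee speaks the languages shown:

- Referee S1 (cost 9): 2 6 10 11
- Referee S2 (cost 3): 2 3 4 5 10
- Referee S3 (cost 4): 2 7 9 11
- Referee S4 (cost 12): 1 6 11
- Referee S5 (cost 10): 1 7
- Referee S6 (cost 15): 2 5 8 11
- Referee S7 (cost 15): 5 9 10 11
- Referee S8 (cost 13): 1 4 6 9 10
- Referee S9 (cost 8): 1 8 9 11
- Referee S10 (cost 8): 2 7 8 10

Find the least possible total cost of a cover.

24

S1, S2, S3, S9 together cover every language (S1 ∪ S2 ∪ S3 ∪ S9 = {1, 2, 3, 4, 5, 6, 7, 8, 9, 10, 11}); total cost 9 + 3 + 4 + 8 = 24.
No covering selection has total cost below 24.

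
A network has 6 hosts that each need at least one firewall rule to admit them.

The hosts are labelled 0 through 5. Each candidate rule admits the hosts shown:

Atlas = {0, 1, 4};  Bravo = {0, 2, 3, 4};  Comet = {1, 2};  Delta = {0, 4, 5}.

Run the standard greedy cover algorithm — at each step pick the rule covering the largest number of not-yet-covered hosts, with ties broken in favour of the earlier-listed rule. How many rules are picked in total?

Greedy: pick Bravo (covers 4 new) → pick Atlas (covers 1 new) → pick Delta (covers 1 new). Total picks: 3.

3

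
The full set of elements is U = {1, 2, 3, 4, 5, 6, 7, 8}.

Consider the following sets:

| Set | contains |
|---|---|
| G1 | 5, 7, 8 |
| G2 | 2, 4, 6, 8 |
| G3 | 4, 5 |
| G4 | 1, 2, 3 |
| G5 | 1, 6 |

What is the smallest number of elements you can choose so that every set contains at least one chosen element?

H = {2, 5, 6} meets every set (each contains at least one member of H), and |H| = 3.
No choice of 2 elements meets every set, so 3 is the minimum.

3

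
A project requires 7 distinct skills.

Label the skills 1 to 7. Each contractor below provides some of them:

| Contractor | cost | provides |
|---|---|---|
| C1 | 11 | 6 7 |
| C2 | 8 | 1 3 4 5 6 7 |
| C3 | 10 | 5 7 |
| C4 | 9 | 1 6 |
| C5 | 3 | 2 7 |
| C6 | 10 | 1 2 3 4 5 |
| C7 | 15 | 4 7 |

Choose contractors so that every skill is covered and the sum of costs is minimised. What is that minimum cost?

C2, C5 together cover every skill (C2 ∪ C5 = {1, 2, 3, 4, 5, 6, 7}); total cost 8 + 3 = 11.
No covering selection has total cost below 11.

11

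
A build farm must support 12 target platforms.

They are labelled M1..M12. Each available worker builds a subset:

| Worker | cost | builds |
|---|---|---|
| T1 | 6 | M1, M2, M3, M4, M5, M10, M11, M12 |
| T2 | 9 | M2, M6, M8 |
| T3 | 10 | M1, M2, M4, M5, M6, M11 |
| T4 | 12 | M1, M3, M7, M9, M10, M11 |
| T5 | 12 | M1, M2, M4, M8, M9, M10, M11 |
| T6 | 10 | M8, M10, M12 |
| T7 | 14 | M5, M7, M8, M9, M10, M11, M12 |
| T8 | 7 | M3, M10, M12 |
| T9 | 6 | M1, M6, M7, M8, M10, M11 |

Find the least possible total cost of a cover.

T1, T5, T9 together cover every platform (T1 ∪ T5 ∪ T9 = {M1, M2, M3, M4, M5, M6, M7, M8, M9, M10, M11, M12}); total cost 6 + 12 + 6 = 24.
No covering selection has total cost below 24.

24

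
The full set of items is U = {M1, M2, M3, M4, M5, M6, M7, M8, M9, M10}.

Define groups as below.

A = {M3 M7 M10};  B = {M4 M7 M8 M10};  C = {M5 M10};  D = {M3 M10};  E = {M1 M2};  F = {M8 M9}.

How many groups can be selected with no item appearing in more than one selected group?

3

D, E, F are pairwise disjoint (D={M3,M10}; E={M1,M2}; F={M8,M9}).
Every remaining group overlaps one of these, and no 4 of the listed groups are pairwise disjoint, so 3 is the maximum.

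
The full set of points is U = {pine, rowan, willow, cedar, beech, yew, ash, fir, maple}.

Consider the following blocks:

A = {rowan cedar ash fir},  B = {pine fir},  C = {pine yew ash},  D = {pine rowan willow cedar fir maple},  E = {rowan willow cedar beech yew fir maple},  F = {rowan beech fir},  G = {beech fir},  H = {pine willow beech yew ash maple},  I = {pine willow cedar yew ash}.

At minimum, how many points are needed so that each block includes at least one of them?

The 2 points {pine, fir} hit every block.
The blocks C, G are pairwise disjoint, so any hitting set needs a separate point for each — at least 2. Hence 2 is optimal.

2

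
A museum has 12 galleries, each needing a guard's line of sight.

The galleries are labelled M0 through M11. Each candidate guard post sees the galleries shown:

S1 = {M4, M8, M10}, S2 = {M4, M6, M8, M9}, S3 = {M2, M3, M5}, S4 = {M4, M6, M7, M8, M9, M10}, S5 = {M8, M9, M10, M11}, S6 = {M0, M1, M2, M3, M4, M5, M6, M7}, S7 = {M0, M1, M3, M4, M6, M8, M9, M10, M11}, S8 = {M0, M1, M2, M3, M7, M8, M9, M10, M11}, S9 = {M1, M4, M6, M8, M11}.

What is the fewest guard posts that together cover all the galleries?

S5 and S6 together: S5 ∪ S6 = {M0, M1, M2, M3, M4, M5, M6, M7, M8, M9, M10, M11} — every gallery is covered.
No single guard post has all 12 galleries (the largest, S7, has 9), so 2 is optimal.

2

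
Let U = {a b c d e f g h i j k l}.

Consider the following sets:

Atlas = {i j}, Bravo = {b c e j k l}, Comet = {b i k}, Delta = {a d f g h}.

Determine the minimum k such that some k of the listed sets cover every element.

Take {Atlas, Bravo, Delta}. Their union is {a, b, c, d, e, f, g, h, i, j, k, l}, which is all 12 elements.
Only Delta contains a, so Delta is forced; the remaining 7 elements need at least 2 more sets (each remaining set adds at most 6) — so at least 3 sets are needed, and 3 is optimal.

3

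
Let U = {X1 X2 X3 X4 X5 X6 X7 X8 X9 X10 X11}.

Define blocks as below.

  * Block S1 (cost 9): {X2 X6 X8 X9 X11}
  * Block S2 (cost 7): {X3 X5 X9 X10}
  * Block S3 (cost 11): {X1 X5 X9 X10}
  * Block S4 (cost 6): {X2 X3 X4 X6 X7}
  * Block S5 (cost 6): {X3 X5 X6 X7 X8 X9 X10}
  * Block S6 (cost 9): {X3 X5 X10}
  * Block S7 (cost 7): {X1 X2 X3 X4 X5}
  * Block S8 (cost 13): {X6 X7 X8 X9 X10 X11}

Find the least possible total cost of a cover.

20

S7, S8 together cover every item (S7 ∪ S8 = {X1, X2, X3, X4, X5, X6, X7, X8, X9, X10, X11}); total cost 7 + 13 = 20.
The greedy pick S5, S7, S1 costs 22; no covering selection beats 20.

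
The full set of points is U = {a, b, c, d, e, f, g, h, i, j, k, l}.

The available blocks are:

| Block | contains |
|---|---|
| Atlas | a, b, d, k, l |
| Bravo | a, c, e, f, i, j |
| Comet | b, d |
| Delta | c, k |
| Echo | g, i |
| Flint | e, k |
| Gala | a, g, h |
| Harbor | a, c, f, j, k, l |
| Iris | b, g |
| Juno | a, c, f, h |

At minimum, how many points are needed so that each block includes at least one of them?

T = {c, d, e, g} meets every block (each contains at least one member of T), and |T| = 4.
The blocks Comet, Echo, Flint, Juno are pairwise disjoint, so any hitting set needs a separate point for each — at least 4. Hence 4 is optimal.

4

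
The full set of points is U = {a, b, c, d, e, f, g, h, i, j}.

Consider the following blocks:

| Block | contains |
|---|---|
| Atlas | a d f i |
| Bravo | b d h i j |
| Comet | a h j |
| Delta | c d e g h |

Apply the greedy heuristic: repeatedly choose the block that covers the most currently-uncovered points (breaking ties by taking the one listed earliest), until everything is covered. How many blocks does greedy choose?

3

Greedy: pick Bravo (covers 5 new) → pick Delta (covers 3 new) → pick Atlas (covers 2 new). Total picks: 3.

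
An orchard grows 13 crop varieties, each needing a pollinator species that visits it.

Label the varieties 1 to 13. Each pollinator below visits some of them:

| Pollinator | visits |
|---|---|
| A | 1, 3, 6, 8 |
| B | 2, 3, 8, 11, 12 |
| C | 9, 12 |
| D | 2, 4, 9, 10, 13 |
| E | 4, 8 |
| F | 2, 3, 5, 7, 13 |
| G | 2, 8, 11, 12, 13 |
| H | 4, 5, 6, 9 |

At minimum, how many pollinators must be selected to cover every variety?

4

Take {A, D, F, G}. Their union is {1, 2, 3, 4, 5, 6, 7, 8, 9, 10, 11, 12, 13}, which is all 13 varieties.
Only F contains 7, so F is forced; the remaining 8 varieties need at least 3 more pollinators (each remaining pollinator adds at most 3) — so at least 4 pollinators are needed, and 4 is optimal.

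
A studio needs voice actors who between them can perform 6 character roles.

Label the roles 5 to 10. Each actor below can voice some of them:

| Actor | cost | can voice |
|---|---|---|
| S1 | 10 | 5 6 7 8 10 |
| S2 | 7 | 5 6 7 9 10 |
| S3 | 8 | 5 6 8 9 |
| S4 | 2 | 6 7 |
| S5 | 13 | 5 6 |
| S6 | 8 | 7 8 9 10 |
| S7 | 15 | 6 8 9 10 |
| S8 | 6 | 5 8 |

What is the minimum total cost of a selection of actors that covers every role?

S2, S8 together cover every role (S2 ∪ S8 = {5, 6, 7, 8, 9, 10}); total cost 7 + 6 = 13.
The greedy pick S4, S2, S8 costs 15; no covering selection beats 13.

13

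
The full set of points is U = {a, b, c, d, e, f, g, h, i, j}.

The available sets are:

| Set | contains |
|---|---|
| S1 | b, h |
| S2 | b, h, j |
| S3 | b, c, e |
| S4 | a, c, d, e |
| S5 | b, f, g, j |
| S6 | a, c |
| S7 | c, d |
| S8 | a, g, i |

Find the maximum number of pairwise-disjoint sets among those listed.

S2, S7, S8 are pairwise disjoint (S2={b,h,j}; S7={c,d}; S8={a,g,i}).
Every remaining set overlaps one of these, and no 4 of the listed sets are pairwise disjoint, so 3 is the maximum.

3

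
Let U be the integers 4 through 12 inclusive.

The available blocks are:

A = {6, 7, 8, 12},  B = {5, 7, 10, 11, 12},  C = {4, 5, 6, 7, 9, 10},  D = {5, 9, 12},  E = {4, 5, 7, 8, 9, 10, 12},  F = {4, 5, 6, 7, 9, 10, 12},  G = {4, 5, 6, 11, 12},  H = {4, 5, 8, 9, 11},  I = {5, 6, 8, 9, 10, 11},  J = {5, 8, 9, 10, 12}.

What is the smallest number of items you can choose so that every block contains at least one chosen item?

2

The 2 items {5, 7} hit every block.
No single item lies in every block, so at least 2 are needed and 2 is optimal.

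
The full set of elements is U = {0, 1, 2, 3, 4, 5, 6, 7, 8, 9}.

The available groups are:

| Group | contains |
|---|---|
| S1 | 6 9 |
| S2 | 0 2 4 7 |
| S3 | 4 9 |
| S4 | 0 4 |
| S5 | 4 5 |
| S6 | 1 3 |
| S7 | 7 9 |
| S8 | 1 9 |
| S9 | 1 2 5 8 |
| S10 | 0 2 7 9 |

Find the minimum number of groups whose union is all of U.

S1, S2, S6, and S9 cover everything between them: the union {0, 1, 2, 3, 4, 5, 6, 7, 8, 9} is all of U.
No 3 of the 10 groups cover everything (all 120 combinations miss at least one element), so 4 is optimal.

4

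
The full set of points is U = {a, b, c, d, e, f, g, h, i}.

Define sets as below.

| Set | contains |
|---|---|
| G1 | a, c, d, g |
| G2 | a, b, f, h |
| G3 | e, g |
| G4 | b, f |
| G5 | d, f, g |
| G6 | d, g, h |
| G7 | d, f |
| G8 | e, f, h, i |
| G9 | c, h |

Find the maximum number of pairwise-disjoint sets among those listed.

G3, G7, G9 are pairwise disjoint (G3={e,g}; G7={d,f}; G9={c,h}).
Every remaining set overlaps one of these, and no 4 of the listed sets are pairwise disjoint, so 3 is the maximum.

3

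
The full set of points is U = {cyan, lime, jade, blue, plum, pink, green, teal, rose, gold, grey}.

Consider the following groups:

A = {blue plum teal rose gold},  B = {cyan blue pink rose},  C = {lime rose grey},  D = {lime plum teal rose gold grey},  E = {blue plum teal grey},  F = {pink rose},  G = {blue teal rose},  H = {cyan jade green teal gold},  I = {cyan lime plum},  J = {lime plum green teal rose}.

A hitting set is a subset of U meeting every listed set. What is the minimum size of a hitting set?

3

T = {lime, pink, teal} meets every group (each contains at least one member of T), and |T| = 3.
No choice of 2 points meets every group, so 3 is the minimum.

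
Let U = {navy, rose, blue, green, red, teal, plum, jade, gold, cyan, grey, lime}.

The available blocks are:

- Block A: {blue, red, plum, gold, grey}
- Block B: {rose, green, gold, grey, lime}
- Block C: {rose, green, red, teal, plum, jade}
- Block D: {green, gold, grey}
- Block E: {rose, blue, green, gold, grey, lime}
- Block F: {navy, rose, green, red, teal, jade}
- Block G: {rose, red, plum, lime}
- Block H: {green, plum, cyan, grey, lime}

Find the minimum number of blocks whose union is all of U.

A and F and H together: A ∪ F ∪ H = {navy, rose, blue, green, red, teal, plum, jade, gold, cyan, grey, lime} — every item is covered.
Only F contains navy, so F is forced; the remaining 6 items need at least 2 more blocks (each remaining block adds at most 4) — so at least 3 blocks are needed, and 3 is optimal.

3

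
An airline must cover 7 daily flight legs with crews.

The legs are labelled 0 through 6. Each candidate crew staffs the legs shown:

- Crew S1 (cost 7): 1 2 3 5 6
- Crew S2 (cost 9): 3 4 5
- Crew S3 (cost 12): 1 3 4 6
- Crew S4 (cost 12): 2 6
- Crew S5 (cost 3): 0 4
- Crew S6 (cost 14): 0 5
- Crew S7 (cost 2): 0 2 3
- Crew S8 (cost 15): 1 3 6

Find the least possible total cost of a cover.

S1, S5 together cover every leg (S1 ∪ S5 = {0, 1, 2, 3, 4, 5, 6}); total cost 7 + 3 = 10.
The greedy pick S7, S1, S5 costs 12; no covering selection beats 10.

10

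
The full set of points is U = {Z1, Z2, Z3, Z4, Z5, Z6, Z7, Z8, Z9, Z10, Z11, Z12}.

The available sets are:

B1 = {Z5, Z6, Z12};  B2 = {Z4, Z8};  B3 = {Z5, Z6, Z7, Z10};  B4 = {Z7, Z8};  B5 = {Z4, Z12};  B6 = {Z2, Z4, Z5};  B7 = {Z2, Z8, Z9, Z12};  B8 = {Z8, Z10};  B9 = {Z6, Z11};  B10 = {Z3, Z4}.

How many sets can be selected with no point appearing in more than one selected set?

B1, B8, B10 are pairwise disjoint (B1={Z5,Z6,Z12}; B8={Z8,Z10}; B10={Z3,Z4}).
Every remaining set overlaps one of these, and no 4 of the listed sets are pairwise disjoint, so 3 is the maximum.

3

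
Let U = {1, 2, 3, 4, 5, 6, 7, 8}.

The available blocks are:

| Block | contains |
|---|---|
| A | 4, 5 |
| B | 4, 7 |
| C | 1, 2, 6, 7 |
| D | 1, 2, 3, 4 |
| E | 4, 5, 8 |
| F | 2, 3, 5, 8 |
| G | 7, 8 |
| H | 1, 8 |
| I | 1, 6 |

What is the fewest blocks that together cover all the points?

3

C and E and F together: C ∪ E ∪ F = {1, 2, 3, 4, 5, 6, 7, 8} — every point is covered.
No 2 of the 9 blocks cover everything (all 36 combinations miss at least one point), so 3 is optimal.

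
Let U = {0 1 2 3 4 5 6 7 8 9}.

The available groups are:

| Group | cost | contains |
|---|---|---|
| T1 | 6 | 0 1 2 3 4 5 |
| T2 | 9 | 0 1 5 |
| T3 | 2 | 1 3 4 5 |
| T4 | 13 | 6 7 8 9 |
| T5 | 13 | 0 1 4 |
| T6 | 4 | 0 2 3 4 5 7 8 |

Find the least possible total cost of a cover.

T1, T4 together cover every item (T1 ∪ T4 = {0, 1, 2, 3, 4, 5, 6, 7, 8, 9}); total cost 6 + 13 = 19.
No covering selection has total cost below 19.

19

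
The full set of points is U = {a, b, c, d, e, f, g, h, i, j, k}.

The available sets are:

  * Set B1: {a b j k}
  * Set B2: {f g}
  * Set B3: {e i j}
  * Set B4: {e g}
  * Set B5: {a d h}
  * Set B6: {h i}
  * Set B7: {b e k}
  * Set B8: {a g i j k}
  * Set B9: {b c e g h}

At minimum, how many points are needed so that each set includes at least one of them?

The 4 points {b, d, g, i} hit every set.
No choice of 3 points meets every set, so 4 is the minimum.

4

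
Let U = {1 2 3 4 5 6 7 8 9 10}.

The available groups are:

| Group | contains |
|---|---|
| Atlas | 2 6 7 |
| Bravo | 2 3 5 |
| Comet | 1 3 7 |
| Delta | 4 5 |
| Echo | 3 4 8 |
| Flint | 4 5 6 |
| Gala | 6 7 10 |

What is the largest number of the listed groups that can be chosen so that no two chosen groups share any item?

Echo, Gala are pairwise disjoint (Echo={3,4,8}; Gala={6,7,10}).
Every remaining group overlaps one of these, and no 3 of the listed groups are pairwise disjoint, so 2 is the maximum.

2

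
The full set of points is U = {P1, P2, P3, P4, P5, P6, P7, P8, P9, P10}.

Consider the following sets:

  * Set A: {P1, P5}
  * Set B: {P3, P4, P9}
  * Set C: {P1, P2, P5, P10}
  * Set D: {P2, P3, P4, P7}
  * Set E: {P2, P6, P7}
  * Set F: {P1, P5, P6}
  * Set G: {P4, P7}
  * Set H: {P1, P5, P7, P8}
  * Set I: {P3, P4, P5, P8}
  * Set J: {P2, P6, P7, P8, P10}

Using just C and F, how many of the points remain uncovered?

Union of C, F = {P1, P2, P5, P6, P10}.
Not covered: P3, P4, P7, P8, P9 — 5 points.

5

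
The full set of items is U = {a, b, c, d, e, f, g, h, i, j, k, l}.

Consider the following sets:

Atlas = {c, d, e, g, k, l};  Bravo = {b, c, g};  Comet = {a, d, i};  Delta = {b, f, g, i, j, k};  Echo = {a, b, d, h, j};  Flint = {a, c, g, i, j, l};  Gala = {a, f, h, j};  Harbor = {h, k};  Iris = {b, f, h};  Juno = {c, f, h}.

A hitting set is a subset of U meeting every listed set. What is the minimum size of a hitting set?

3

T = {c, h, i} meets every set (each contains at least one member of T), and |T| = 3.
The sets Bravo, Comet, Harbor are pairwise disjoint, so any hitting set needs a separate item for each — at least 3. Hence 3 is optimal.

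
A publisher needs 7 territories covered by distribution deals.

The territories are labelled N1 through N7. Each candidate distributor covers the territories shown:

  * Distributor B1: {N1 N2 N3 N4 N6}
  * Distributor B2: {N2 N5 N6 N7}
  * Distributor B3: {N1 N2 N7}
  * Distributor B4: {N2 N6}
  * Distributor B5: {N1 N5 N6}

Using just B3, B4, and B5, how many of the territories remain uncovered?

Union of B3, B4, B5 = {N1, N2, N5, N6, N7}.
Not covered: N3, N4 — 2 territories.

2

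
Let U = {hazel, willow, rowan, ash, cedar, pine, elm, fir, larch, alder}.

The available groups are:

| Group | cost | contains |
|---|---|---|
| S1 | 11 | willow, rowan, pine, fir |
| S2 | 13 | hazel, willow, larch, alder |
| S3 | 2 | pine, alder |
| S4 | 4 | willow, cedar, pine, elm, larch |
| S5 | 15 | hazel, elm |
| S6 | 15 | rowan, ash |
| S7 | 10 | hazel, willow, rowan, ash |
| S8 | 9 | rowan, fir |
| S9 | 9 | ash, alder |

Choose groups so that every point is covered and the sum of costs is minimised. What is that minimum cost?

25

S3, S4, S7, S8 together cover every point (S3 ∪ S4 ∪ S7 ∪ S8 = {hazel, willow, rowan, ash, cedar, pine, elm, fir, larch, alder}); total cost 2 + 4 + 10 + 9 = 25.
No covering selection has total cost below 25.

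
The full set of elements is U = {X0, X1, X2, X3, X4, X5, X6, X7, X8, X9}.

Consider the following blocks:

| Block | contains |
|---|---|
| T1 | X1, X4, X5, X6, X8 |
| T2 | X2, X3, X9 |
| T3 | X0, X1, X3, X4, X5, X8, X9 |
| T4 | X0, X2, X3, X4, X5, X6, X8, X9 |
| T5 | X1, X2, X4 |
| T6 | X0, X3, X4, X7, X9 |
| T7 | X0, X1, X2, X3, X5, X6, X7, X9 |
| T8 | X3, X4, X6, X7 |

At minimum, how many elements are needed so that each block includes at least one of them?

2

The 2 elements {X2, X4} hit every block.
The blocks T1, T2 are pairwise disjoint, so any hitting set needs a separate element for each — at least 2. Hence 2 is optimal.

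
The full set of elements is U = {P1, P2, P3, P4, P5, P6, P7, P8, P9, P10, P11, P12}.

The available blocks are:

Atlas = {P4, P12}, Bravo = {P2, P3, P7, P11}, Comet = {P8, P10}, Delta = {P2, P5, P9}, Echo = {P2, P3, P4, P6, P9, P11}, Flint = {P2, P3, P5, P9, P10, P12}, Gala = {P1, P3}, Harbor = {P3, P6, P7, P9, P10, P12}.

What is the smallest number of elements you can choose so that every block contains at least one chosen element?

4

Take H = {P1, P2, P8, P12}. Each listed block contains at least one of these, so H is a hitting set of size 4.
The blocks Atlas, Comet, Delta, Gala are pairwise disjoint, so any hitting set needs a separate element for each — at least 4. Hence 4 is optimal.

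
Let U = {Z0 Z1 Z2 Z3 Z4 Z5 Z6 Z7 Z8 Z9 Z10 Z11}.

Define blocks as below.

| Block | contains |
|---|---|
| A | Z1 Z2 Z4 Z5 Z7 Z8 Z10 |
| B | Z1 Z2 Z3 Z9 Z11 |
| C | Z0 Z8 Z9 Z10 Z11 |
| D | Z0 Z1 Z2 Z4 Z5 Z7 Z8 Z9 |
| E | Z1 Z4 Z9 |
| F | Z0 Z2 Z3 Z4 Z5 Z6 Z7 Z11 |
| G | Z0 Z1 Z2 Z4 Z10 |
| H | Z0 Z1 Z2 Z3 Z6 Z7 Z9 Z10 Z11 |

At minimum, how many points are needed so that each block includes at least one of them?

2

Take T = {Z4, Z11}. Each listed block contains at least one of these, so T is a hitting set of size 2.
No single point lies in every block, so at least 2 are needed and 2 is optimal.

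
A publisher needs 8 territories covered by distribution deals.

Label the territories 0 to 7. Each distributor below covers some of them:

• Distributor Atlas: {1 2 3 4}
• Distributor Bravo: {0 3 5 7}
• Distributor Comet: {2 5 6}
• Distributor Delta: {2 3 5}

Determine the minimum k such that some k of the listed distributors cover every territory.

3

Take {Atlas, Bravo, Comet}. Their union is {0, 1, 2, 3, 4, 5, 6, 7}, which is all 8 territories.
Only Bravo contains 0, so Bravo is forced; the remaining 4 territories need at least 2 more distributors (each remaining distributor adds at most 3) — so at least 3 distributors are needed, and 3 is optimal.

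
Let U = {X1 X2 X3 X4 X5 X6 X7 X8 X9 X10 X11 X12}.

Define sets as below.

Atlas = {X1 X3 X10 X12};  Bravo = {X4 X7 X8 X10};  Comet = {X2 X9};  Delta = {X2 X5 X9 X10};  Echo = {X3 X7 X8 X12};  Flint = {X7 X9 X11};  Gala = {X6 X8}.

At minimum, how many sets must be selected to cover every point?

Atlas, Bravo, Delta, Flint, and Gala cover everything between them: the union {X1, X2, X3, X4, X5, X6, X7, X8, X9, X10, X11, X12} is all of U.
No 4 of the 7 sets cover everything (all 35 combinations miss at least one point), so 5 is optimal.

5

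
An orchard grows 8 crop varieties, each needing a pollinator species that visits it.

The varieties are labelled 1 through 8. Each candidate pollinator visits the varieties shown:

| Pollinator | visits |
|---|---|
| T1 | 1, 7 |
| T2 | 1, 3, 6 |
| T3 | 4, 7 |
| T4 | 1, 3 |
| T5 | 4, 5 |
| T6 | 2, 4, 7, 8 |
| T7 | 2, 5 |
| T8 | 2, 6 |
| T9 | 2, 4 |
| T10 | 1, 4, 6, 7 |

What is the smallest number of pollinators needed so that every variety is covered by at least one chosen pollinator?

3

T2 and T5 and T6 together: T2 ∪ T5 ∪ T6 = {1, 2, 3, 4, 5, 6, 7, 8} — every variety is covered.
Only T6 contains 8, so T6 is forced; the remaining 4 varieties need at least 2 more pollinators (each remaining pollinator adds at most 3) — so at least 3 pollinators are needed, and 3 is optimal.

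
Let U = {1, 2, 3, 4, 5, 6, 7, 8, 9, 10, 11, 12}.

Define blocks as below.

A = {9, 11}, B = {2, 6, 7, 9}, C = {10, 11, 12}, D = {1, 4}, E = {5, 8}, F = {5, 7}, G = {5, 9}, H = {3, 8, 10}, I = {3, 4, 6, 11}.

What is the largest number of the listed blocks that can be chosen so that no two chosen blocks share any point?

4

A, D, F, H are pairwise disjoint (A={9,11}; D={1,4}; F={5,7}; H={3,8,10}).
Every remaining block overlaps one of these, and no 5 of the listed blocks are pairwise disjoint, so 4 is the maximum.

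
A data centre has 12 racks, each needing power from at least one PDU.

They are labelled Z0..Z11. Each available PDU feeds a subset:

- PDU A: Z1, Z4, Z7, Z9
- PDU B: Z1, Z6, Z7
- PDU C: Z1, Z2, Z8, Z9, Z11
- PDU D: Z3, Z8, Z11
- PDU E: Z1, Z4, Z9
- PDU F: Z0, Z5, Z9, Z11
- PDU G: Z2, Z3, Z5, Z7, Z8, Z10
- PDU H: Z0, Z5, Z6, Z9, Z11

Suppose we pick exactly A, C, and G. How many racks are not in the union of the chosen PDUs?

2

Union of A, C, G = {Z1, Z2, Z3, Z4, Z5, Z7, Z8, Z9, Z10, Z11}.
Not covered: Z0, Z6 — 2 racks.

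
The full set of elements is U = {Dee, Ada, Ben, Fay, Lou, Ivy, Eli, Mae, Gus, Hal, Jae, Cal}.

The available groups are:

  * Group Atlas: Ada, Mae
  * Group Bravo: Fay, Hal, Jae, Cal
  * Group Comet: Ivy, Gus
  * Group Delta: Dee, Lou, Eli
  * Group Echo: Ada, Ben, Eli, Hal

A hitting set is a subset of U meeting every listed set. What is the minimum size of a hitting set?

4

H = {Ada, Ivy, Eli, Cal} meets every group (each contains at least one member of H), and |H| = 4.
The groups Atlas, Bravo, Comet, Delta are pairwise disjoint, so any hitting set needs a separate element for each — at least 4. Hence 4 is optimal.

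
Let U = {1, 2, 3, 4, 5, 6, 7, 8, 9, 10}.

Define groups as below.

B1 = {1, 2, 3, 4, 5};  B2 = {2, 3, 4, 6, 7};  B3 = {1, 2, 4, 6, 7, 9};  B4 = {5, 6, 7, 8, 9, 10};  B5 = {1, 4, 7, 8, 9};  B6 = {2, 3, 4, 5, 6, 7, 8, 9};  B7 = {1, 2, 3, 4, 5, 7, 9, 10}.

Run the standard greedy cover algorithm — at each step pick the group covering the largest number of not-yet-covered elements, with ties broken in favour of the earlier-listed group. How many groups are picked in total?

Greedy: pick B6 (covers 8 new) → pick B7 (covers 2 new). Total picks: 2.

2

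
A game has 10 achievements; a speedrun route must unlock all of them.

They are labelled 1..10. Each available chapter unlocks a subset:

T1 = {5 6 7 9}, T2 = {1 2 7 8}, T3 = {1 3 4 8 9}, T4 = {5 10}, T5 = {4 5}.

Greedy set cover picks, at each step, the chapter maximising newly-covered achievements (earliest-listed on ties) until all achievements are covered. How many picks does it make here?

Greedy: pick T3 (covers 5 new) → pick T1 (covers 3 new) → pick T2 (covers 1 new) → pick T4 (covers 1 new). Total picks: 4.

4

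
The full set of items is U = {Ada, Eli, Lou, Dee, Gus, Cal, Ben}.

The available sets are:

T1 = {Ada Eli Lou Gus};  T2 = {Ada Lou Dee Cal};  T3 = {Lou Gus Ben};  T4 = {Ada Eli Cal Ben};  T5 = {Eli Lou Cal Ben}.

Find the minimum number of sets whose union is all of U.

3

Take {T1, T2, T4}. Their union is {Ada, Eli, Lou, Dee, Gus, Cal, Ben}, which is all 7 items.
Only T2 contains Dee, so T2 is forced; the remaining 3 items need at least 2 more sets (each remaining set adds at most 2) — so at least 3 sets are needed, and 3 is optimal.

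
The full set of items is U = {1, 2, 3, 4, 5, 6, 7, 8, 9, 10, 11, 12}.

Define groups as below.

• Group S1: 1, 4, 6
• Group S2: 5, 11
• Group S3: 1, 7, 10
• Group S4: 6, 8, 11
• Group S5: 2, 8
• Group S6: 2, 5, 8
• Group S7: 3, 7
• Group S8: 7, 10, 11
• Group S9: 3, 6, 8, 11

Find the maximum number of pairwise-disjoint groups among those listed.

4

S1, S2, S5, S7 are pairwise disjoint (S1={1,4,6}; S2={5,11}; S5={2,8}; S7={3,7}).
Every remaining group overlaps one of these, and no 5 of the listed groups are pairwise disjoint, so 4 is the maximum.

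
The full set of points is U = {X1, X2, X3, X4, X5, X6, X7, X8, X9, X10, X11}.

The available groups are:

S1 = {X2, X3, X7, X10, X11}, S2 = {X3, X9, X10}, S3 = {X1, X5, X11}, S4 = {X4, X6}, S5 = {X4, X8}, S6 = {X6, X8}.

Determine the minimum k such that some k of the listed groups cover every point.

5

Take {S1, S2, S3, S5, S6}. Their union is {X1, X2, X3, X4, X5, X6, X7, X8, X9, X10, X11}, which is all 11 points.
No 4 of the 6 groups cover everything (all 15 combinations miss at least one point), so 5 is optimal.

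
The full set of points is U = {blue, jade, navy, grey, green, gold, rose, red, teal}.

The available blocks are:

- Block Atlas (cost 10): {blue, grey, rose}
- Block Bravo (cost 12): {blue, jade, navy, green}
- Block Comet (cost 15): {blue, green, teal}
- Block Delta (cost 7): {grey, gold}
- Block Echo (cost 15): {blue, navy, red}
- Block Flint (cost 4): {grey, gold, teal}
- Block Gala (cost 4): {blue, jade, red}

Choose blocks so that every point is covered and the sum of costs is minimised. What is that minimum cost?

Atlas, Bravo, Flint, Gala together cover every point (Atlas ∪ Bravo ∪ Flint ∪ Gala = {blue, jade, navy, grey, green, gold, rose, red, teal}); total cost 10 + 12 + 4 + 4 = 30.
No covering selection has total cost below 30.

30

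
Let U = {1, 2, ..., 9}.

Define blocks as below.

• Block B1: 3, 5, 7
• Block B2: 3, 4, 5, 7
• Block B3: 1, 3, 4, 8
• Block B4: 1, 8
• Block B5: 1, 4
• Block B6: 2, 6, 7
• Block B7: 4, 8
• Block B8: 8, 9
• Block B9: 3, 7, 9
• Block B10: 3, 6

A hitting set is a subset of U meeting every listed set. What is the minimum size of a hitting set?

4

Take H = {1, 3, 7, 8}. Each listed block contains at least one of these, so H is a hitting set of size 4.
No choice of 3 elements meets every block, so 4 is the minimum.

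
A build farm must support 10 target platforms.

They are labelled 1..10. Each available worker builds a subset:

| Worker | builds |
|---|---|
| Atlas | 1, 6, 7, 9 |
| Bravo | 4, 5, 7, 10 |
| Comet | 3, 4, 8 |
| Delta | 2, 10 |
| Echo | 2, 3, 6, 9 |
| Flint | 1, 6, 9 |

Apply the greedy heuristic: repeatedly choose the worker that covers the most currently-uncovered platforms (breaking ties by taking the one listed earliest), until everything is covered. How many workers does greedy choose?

4

Greedy: pick Atlas (covers 4 new) → pick Bravo (covers 3 new) → pick Comet (covers 2 new) → pick Delta (covers 1 new). Total picks: 4.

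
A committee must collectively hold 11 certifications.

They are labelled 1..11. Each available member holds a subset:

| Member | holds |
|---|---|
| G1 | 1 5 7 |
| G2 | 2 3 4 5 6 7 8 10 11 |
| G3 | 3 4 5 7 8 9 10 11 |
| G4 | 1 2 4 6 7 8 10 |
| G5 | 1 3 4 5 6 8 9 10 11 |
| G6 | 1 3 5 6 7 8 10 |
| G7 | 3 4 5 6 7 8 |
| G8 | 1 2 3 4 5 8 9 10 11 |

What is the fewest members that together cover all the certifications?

G7 and G8 together: G7 ∪ G8 = {1, 2, 3, 4, 5, 6, 7, 8, 9, 10, 11} — every certification is covered.
No single member has all 11 certifications (the largest, G2, has 9), so 2 is optimal.

2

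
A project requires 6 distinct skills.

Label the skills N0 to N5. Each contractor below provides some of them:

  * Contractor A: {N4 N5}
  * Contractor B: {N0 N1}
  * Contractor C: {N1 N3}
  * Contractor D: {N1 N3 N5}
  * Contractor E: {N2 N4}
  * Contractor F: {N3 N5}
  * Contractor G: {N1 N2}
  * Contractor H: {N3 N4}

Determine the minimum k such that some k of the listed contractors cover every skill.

B and D and E together: B ∪ D ∪ E = {N0, N1, N2, N3, N4, N5} — every skill is covered.
Only B contains N0, so B is forced; the remaining 4 skills need at least 2 more contractors (each remaining contractor adds at most 2) — so at least 3 contractors are needed, and 3 is optimal.

3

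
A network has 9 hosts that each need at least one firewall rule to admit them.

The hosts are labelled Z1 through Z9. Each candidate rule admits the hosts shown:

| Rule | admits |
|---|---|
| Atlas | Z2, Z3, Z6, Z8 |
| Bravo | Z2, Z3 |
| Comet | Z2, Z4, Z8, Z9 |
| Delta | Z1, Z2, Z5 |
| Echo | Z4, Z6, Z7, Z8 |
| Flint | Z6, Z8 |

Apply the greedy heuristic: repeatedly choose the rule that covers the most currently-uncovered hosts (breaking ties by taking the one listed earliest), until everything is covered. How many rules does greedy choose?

Greedy: pick Atlas (covers 4 new) → pick Comet (covers 2 new) → pick Delta (covers 2 new) → pick Echo (covers 1 new). Total picks: 4.

4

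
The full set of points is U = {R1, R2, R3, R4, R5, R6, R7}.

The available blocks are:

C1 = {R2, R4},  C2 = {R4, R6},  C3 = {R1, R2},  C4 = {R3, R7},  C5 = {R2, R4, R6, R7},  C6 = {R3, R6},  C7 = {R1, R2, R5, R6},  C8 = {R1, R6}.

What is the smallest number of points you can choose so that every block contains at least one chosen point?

The 3 points {R2, R3, R6} hit every block.
The blocks C2, C3, C4 are pairwise disjoint, so any hitting set needs a separate point for each — at least 3. Hence 3 is optimal.

3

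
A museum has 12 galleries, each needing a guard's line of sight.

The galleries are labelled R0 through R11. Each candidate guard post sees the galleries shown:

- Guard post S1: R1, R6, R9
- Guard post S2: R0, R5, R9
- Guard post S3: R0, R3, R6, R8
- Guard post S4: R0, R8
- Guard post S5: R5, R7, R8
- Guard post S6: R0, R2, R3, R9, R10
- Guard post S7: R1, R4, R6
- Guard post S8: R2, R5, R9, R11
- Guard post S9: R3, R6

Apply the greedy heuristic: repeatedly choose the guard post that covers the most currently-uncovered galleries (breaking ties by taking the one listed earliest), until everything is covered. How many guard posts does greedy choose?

4

Greedy: pick S6 (covers 5 new) → pick S5 (covers 3 new) → pick S7 (covers 3 new) → pick S8 (covers 1 new). Total picks: 4.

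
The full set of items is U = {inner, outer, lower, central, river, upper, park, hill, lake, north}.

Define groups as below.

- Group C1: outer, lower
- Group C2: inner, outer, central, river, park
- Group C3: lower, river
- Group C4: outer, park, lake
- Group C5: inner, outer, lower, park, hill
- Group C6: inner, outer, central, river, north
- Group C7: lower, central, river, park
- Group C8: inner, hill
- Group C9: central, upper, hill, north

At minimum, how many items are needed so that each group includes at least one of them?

H = {outer, lower, hill} meets every group (each contains at least one member of H), and |H| = 3.
The groups C3, C4, C8 are pairwise disjoint, so any hitting set needs a separate item for each — at least 3. Hence 3 is optimal.

3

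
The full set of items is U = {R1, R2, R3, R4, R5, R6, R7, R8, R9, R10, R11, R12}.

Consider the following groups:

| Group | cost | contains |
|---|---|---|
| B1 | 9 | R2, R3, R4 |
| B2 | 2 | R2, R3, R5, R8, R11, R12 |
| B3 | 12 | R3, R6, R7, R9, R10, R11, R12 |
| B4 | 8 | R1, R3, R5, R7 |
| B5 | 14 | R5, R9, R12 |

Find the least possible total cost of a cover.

31

B1, B2, B3, B4 together cover every item (B1 ∪ B2 ∪ B3 ∪ B4 = {R1, R2, R3, R4, R5, R6, R7, R8, R9, R10, R11, R12}); total cost 9 + 2 + 12 + 8 = 31.
No covering selection has total cost below 31.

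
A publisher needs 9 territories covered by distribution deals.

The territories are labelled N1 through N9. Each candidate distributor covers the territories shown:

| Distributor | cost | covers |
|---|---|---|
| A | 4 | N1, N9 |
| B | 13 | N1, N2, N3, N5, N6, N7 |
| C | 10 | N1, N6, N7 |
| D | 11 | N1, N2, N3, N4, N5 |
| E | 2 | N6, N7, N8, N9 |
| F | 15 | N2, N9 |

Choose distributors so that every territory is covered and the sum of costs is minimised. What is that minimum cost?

D, E together cover every territory (D ∪ E = {N1, N2, N3, N4, N5, N6, N7, N8, N9}); total cost 11 + 2 = 13.
No covering selection has total cost below 13.

13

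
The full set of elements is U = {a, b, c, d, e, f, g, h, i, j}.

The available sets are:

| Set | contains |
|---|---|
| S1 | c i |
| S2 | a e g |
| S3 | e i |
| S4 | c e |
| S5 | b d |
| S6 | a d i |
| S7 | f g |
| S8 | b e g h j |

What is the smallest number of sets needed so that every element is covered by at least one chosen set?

S1 and S6 and S7 and S8 together: S1 ∪ S6 ∪ S7 ∪ S8 = {a, b, c, d, e, f, g, h, i, j} — every element is covered.
No 3 of the 8 sets cover everything (all 56 combinations miss at least one element), so 4 is optimal.

4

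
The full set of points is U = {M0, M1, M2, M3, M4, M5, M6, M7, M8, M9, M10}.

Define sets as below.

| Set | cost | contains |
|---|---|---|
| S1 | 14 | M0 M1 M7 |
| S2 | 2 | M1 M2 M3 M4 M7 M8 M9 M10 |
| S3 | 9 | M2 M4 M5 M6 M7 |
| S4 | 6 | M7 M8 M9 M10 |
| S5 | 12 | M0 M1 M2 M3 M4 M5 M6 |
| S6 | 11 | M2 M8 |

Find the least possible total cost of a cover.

S2, S5 together cover every point (S2 ∪ S5 = {M0, M1, M2, M3, M4, M5, M6, M7, M8, M9, M10}); total cost 2 + 12 = 14.
No covering selection has total cost below 14.

14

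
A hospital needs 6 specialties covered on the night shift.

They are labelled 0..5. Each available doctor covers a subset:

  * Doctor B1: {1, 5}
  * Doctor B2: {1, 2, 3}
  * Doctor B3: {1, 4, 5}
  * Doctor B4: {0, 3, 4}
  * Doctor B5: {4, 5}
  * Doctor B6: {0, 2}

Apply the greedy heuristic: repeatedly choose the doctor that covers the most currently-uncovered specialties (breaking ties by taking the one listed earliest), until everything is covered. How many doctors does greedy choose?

Greedy: pick B2 (covers 3 new) → pick B3 (covers 2 new) → pick B4 (covers 1 new). Total picks: 3.

3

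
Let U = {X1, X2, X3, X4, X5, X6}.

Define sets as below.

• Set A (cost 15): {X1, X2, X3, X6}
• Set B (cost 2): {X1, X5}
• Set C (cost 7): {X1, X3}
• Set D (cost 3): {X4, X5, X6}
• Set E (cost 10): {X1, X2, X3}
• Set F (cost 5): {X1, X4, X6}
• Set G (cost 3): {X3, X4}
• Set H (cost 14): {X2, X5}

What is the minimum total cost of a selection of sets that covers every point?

D, E together cover every point (D ∪ E = {X1, X2, X3, X4, X5, X6}); total cost 3 + 10 = 13.
The greedy pick B, D, G, E costs 18; no covering selection beats 13.

13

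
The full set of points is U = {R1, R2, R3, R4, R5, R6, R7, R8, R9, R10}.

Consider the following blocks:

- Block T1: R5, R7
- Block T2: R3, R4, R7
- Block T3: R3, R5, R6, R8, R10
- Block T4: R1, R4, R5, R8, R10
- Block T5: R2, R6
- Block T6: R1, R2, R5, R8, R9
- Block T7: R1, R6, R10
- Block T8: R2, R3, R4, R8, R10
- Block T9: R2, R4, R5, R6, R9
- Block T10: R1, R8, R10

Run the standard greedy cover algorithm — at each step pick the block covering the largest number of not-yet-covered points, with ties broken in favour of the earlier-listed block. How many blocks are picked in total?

Greedy: pick T3 (covers 5 new) → pick T6 (covers 3 new) → pick T2 (covers 2 new). Total picks: 3.

3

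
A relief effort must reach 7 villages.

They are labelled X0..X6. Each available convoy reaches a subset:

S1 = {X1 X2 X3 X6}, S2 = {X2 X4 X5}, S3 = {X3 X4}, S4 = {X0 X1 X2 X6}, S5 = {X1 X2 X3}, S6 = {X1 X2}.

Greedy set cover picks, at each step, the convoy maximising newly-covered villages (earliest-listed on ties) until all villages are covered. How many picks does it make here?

Greedy: pick S1 (covers 4 new) → pick S2 (covers 2 new) → pick S4 (covers 1 new). Total picks: 3.

3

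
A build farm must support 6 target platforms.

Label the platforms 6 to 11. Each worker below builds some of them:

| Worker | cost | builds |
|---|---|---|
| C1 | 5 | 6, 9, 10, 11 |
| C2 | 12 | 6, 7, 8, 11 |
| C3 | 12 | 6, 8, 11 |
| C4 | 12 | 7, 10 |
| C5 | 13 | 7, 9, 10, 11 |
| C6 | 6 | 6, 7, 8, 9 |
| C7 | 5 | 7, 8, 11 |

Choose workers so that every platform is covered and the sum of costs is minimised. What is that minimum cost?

10

C1, C7 together cover every platform (C1 ∪ C7 = {6, 7, 8, 9, 10, 11}); total cost 5 + 5 = 10.
No covering selection has total cost below 10.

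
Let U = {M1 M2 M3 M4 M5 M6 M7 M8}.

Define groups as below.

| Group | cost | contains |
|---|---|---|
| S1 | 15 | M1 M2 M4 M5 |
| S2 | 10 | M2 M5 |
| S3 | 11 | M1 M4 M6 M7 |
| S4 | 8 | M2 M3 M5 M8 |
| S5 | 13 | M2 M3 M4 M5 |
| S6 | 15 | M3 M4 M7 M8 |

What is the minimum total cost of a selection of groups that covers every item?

S3, S4 together cover every item (S3 ∪ S4 = {M1, M2, M3, M4, M5, M6, M7, M8}); total cost 11 + 8 = 19.
No covering selection has total cost below 19.

19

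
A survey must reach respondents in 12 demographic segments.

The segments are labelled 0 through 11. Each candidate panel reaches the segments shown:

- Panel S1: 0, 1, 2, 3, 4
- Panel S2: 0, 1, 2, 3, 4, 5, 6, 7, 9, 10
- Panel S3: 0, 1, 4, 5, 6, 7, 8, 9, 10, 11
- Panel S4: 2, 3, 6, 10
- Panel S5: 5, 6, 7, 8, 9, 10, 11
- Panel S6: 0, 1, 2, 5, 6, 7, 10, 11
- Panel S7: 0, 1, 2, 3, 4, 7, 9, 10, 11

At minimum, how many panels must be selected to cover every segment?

Take {S2, S5}. Their union is {0, 1, 2, 3, 4, 5, 6, 7, 8, 9, 10, 11}, which is all 12 segments.
No single panel has all 12 segments (the largest, S2, has 10), so 2 is optimal.

2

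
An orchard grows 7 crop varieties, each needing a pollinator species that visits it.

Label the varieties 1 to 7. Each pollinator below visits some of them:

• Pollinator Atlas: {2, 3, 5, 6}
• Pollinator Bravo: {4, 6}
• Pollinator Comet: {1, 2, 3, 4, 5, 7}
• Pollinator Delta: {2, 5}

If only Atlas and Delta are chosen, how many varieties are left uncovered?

3

Union of Atlas, Delta = {2, 3, 5, 6}.
Not covered: 1, 4, 7 — 3 varieties.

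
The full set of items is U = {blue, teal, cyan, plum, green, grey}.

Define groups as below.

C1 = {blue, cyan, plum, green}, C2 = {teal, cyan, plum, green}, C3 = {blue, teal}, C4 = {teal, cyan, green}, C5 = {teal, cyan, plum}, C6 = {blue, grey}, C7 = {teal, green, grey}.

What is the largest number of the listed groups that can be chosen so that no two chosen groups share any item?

C2, C6 are pairwise disjoint (C2={teal,cyan,plum,green}; C6={blue,grey}).
Every remaining group overlaps one of these, and no 3 of the listed groups are pairwise disjoint, so 2 is the maximum.

2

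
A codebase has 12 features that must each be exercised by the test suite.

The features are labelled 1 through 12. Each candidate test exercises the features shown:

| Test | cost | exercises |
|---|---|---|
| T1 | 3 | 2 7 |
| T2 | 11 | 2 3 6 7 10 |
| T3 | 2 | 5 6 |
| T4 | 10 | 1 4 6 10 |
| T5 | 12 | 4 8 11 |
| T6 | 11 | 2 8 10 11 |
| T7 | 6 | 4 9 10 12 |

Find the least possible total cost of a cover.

T2, T3, T4, T6, T7 together cover every feature (T2 ∪ T3 ∪ T4 ∪ T6 ∪ T7 = {1, 2, 3, 4, 5, 6, 7, 8, 9, 10, 11, 12}); total cost 11 + 2 + 10 + 11 + 6 = 40.
The greedy pick T3, T1, T7, T6, T4, T2 costs 43; no covering selection beats 40.

40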